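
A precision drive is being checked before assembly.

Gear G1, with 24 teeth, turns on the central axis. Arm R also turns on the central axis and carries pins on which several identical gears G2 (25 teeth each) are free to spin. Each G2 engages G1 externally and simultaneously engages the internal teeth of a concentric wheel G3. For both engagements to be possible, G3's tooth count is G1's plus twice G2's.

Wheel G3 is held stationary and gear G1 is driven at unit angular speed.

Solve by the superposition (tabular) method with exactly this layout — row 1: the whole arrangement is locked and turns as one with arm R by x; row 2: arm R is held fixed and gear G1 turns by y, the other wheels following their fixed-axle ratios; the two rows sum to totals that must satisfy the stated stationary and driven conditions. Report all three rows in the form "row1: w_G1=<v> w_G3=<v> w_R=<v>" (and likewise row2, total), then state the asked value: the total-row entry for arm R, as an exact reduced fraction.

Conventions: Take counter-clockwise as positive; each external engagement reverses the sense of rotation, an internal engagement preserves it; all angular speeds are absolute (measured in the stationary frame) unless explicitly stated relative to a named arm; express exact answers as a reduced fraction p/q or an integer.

row1: w_G1=12/49 w_G3=12/49 w_R=12/49
row2: w_G1=37/49 w_G3=-12/49 w_R=0
total: w_G1=1 w_G3=0 w_R=12/49
asked value: 12/49

class = planetary set [G3 = 24+2·25 = 74; Willis about the carrier]
row 1 — lock + rotate with arm: ω_sun = ω_ring = ω_arm = x
row 2 — arm fixed, fixed-axis ratios: sun y, ring −(24/74)·y, arm 0
boundary: total ω_ring = x − (24/74)·y = 0 and total ω_sun = x + y = 1  ⇒  y = 37/49, x = 12/49
row 2 ring = −(24/74)·37/49 = -12/49
totals (row 1 + row 2): sun 12/49 + 37/49 = 1, ring 12/49 + (-12/49) = 0, arm 12/49 + 0 = 12/49
asked cell (total, arm) = 12/49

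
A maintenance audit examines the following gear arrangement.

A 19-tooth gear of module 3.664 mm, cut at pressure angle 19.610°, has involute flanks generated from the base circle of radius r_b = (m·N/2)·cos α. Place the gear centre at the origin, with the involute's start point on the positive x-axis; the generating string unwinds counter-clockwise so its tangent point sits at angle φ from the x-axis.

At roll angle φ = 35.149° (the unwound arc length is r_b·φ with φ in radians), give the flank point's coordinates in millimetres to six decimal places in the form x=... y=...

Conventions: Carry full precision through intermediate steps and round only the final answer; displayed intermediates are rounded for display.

recognized (one wheel, involute flank): single-mesh tooth geometry, m = 3.664, N = 19
pitch radius r_p = m·N/2 = 3.664·19/2 = 34.808000
base radius r_b = r_p·cos α = 34.808000·cos 19.610° = 32.789097
roll angle φ = 35.149° = 0.61346578 rad
x = r_b·(cos φ + φ·sin φ) = 38.390551
y = r_b·(sin φ − φ·cos φ) = 2.429663

x=38.390551 y=2.429663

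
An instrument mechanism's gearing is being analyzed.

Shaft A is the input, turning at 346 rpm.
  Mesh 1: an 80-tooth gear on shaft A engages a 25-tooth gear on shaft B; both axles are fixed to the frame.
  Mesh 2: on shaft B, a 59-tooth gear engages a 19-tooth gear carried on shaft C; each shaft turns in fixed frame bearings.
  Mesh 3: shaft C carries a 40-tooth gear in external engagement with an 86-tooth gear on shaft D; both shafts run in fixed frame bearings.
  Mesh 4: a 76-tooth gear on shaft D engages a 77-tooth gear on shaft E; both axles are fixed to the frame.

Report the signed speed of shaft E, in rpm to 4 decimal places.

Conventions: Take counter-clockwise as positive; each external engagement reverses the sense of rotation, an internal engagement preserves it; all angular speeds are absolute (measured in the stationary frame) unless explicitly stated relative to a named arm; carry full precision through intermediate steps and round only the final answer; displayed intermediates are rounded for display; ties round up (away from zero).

+1578.3703 rpm

topology: fixed-axis compound train — 4 meshes, A→E
mesh 1 [80T→25T]: ω = 346.0000×80/25 = 1107.2000 rpm, sense flips to −
mesh 2 [59T→19T]: ω = 1107.2000×59/19 = 3438.1474 rpm, sense flips to +
mesh 3 [40T→86T]: ω = 3438.1474×40/86 = 1599.1383 rpm, sense flips to −
mesh 4 [76T→77T]: ω = 1599.1383×76/77 = 1578.3703 rpm, sense flips to +
signed output speed = +1578.3703 rpm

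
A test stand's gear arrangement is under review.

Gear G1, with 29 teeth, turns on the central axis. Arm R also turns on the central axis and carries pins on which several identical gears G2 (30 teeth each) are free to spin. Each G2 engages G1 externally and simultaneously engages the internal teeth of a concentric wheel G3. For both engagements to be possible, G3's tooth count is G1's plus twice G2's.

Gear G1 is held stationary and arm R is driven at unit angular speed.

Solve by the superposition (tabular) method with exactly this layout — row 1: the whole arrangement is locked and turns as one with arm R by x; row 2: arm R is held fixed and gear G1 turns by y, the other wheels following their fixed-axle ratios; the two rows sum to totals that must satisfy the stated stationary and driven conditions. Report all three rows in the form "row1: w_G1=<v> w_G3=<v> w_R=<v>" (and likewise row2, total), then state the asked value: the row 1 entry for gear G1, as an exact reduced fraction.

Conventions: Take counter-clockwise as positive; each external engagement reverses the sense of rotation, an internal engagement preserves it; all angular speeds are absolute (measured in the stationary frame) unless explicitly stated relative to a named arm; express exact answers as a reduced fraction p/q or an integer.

row1: w_G1=1 w_G3=1 w_R=1
row2: w_G1=-1 w_G3=29/89 w_R=0
total: w_G1=0 w_G3=118/89 w_R=1
asked value: 1

planetary set (29T centre, 30T on arm, 89T internal) — Willis relation
row 1: whole set turns with the arm by x
row 2: sun turns y, ring = −(29/89)·y, arm 0
boundary: total ω_sun = x + y = 0 and total ω_arm = x = 1  ⇒  y = -1, x = 1
row 2 ring = −(29/89)·(-1) = 29/89
totals (row 1 + row 2): sun 1 + (-1) = 0, ring 1 + 29/89 = 118/89, arm 1 + 0 = 1
asked cell (row1, sun) = 1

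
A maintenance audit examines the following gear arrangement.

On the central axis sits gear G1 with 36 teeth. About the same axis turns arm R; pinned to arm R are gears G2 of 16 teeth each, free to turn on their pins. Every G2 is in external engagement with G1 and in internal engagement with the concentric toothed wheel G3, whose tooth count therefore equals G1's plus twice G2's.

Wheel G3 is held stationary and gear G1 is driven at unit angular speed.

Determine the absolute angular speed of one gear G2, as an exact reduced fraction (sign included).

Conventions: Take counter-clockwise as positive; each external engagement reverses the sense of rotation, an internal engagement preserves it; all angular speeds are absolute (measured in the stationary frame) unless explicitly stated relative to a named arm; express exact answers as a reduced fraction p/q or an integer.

recognized (axles ride arm R): planetary set, 36/16/68 teeth
ring teeth: 36 + 2·16 = 68
36(ω_sun−ω_arm) = −68(ω_ring−ω_arm),  ω_ring = 0, ω_sun = 1
36(1−ω_arm) = −68(0−ω_arm)  ⇒  104·ω_arm = 36  ⇒  ω_arm = 9/26
sun–planet mesh: 36·(1−9/26) = −16·(ω_p−ω_arm)  ⇒  ω_p−ω_arm = -153/104
ω_p = 9/26 − 153/104 = -9/8
exact speed ratio = -9/8

-9/8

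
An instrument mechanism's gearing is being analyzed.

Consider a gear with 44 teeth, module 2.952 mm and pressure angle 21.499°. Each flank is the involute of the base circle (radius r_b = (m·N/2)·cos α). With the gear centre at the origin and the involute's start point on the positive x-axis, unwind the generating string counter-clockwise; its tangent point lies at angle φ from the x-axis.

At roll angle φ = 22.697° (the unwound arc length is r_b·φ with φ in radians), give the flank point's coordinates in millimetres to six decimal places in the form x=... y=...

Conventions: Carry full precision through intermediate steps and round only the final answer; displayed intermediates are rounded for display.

topology: single-mesh involute geometry — m = 2.952, N = 44
pitch radius r_p = m·N/2 = 2.952·44/2 = 64.944000
base radius r_b = r_p·cos α = 64.944000·cos 21.499° = 60.425454
roll angle φ = 22.697° = 0.39613738 rad
x = r_b·(cos φ + φ·sin φ) = 64.982196
y = r_b·(sin φ − φ·cos φ) = 1.232553

x=64.982196 y=1.232553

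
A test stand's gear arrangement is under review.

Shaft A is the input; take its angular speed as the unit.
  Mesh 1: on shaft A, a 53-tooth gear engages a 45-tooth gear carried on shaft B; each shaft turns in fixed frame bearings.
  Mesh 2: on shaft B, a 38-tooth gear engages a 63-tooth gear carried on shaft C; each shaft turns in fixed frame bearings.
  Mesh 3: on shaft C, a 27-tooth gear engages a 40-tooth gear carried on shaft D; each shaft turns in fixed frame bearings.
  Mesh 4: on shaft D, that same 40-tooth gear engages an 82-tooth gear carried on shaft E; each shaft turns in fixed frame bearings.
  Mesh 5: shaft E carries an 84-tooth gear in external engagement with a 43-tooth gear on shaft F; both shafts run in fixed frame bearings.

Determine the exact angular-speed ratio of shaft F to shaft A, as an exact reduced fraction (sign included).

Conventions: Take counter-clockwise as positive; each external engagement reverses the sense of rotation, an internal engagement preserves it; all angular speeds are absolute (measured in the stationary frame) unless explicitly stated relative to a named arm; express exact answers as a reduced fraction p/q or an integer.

-4028/8815

class = fixed-axis compound train [5 meshes; 5 ratios multiply, 5 sense flips]
mesh 1 [53T→45T]: running ratio 53/45, sense −
mesh 2 [38T→63T]: running ratio 2014/2835, sense +
mesh 3 [27T→40T]: running ratio 1007/2100, sense −
mesh 4 [40T→82T]: running ratio 1007/4305, sense +
mesh 5 [84T→43T]: running ratio 4028/8815, sense −
ω_out/ω_in = -4028/8815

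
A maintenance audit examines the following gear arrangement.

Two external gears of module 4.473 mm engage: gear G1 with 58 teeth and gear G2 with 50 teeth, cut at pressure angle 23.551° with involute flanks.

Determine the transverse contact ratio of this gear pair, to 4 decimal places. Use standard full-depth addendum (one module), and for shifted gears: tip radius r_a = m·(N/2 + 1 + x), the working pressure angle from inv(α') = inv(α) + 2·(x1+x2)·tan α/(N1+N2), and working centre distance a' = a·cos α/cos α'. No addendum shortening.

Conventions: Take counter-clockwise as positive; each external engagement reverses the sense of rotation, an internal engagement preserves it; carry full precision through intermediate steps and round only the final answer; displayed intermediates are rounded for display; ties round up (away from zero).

class = single-mesh tooth geometry [involute pair 58T × 50T, m = 4.473]
base radii: r_b1 = 118.912194, r_b2 = 102.510512
tip radii: r_a1 = 134.190000, r_a2 = 116.298000
no profile shift: α' = α, a' = a
action lengths: √(r_a1²−r_b1²) = 62.183971, √(r_a2²−r_b2²) = 54.925584
base pitch p_b = π·m·cos α = 12.881851
CR = (62.183971 + 54.925584 − 241.542000·sin 23.55100°)/12.881851 = 1.598977
contact ratio ≈ 1.5990

1.5990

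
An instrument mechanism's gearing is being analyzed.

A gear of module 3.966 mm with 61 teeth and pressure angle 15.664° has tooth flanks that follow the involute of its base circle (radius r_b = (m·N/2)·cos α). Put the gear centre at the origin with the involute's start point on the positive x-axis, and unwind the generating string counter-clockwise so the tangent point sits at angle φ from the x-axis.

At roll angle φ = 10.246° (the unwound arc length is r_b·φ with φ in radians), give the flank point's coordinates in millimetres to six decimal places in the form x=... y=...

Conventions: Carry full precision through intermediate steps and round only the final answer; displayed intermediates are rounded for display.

recognized (one wheel, involute flank): single-mesh tooth geometry, m = 3.966, N = 61
pitch radius r_p = m·N/2 = 3.966·61/2 = 120.963000
base radius r_b = r_p·cos α = 120.963000·cos 15.664° = 116.470625
roll angle φ = 10.246° = 0.17882644 rad
x = r_b·(cos φ + φ·sin φ) = 118.318064
y = r_b·(sin φ − φ·cos φ) = 0.221310

x=118.318064 y=0.221310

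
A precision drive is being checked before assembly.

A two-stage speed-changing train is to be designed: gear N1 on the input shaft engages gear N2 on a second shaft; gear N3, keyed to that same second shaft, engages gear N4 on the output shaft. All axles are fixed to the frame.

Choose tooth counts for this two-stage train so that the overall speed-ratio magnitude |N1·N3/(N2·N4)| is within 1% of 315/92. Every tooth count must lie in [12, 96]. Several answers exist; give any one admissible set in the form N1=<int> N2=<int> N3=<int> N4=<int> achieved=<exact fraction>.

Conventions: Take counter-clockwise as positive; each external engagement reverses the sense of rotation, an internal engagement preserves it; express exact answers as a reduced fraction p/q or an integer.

N1=15 N2=12 N3=63 N4=23 achieved=315/92

2-stage fixed-axis compound train for ratio 315/92
target = 315/92 in lowest terms: an exact hit needs N1·N3 = k·315 and N2·N4 = k·92 for one integer k, every count in [12, 96]; additionally prefer no 1:1 stage (N1 ≠ N2, N3 ≠ N4)
k = 1…2: no 1:1-free in-range split of k·315 and k·92 into factor pairs; take k = 3
k = 3: N1·N3 = 945 = 15·63, N2·N4 = 276 = 12·23
achieved = 15·63/(12·23) = 315/92; |achieved − target| = 0 ≤ 63/1840 ✓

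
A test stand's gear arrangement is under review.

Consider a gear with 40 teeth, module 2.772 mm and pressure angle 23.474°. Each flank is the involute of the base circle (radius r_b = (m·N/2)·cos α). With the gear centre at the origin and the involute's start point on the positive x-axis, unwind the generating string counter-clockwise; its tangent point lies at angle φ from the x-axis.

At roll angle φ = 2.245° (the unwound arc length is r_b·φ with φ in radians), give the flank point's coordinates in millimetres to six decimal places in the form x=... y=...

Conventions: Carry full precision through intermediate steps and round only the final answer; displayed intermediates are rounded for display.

x=50.890858 y=0.001020

class = single-mesh tooth geometry [base-circle involute, m = 2.772, 40T]
pitch radius r_p = m·N/2 = 2.772·40/2 = 55.440000
base radius r_b = r_p·cos α = 55.440000·cos 23.474° = 50.851837
roll angle φ = 2.245° = 0.03918264 rad
x = r_b·(cos φ + φ·sin φ) = 50.890858
y = r_b·(sin φ − φ·cos φ) = 0.001020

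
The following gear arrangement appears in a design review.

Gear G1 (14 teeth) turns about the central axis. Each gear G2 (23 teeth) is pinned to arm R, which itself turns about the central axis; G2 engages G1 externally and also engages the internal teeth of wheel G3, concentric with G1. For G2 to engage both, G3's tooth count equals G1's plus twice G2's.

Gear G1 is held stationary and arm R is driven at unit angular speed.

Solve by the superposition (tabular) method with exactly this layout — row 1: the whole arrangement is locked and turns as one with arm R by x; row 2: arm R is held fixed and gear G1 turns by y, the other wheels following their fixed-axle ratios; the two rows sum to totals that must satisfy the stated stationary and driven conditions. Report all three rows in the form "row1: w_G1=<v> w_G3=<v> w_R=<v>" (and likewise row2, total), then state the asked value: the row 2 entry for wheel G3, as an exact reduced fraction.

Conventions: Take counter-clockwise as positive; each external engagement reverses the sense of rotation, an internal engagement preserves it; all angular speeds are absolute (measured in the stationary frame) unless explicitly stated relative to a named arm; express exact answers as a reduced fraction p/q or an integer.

row1: w_G1=1 w_G3=1 w_R=1
row2: w_G1=-1 w_G3=7/30 w_R=0
total: w_G1=0 w_G3=37/30 w_R=1
asked value: 7/30

recognized (axles ride arm R): planetary set, 14/23/60 teeth
superposition row 1 [locked train]: every member turns x
row 2 — arm fixed, fixed-axis ratios: sun y, ring −(14/60)·y, arm 0
boundary: total ω_sun = x + y = 0 and total ω_arm = x = 1  ⇒  y = -1, x = 1
row 2 ring = −(14/60)·(-1) = 7/30
totals (row 1 + row 2): sun 1 + (-1) = 0, ring 1 + 7/30 = 37/30, arm 1 + 0 = 1
asked cell (row2, ring) = 7/30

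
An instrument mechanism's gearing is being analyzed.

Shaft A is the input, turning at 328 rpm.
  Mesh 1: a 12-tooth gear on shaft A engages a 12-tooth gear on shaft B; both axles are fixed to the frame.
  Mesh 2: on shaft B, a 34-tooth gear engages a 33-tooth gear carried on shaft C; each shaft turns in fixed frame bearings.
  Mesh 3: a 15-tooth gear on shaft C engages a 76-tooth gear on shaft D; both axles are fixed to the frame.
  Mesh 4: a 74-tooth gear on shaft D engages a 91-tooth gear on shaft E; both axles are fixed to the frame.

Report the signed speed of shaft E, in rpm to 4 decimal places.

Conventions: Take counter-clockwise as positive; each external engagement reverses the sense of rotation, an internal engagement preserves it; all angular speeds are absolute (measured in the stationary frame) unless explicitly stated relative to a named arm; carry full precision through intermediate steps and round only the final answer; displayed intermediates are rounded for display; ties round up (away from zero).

+54.2384 rpm

topology: fixed-axis compound train — 4 meshes, A→E
mesh 1 [12T→12T]: ω = 328.0000×12/12 = 328.0000 rpm, sense flips to −
mesh 2 [34T→33T]: ω = 328.0000×34/33 = 337.9394 rpm, sense flips to +
mesh 3 [15T→76T]: ω = 337.9394×15/76 = 66.6986 rpm, sense flips to −
mesh 4 [74T→91T]: ω = 66.6986×74/91 = 54.2384 rpm, sense flips to +
signed output speed = +54.2384 rpm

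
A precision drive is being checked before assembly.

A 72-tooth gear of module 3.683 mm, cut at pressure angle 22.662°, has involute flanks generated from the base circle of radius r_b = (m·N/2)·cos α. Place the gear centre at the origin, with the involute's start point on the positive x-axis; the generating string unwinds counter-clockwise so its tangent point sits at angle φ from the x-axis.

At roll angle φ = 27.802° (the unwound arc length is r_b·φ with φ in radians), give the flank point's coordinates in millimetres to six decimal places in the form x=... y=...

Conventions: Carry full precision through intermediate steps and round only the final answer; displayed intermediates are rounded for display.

x=135.918624 y=4.550798

class = single-mesh tooth geometry [base-circle involute, m = 3.683, 72T]
pitch radius r_p = m·N/2 = 3.683·72/2 = 132.588000
base radius r_b = r_p·cos α = 132.588000·cos 22.662° = 122.351388
roll angle φ = 27.802° = 0.48523644 rad
x = r_b·(cos φ + φ·sin φ) = 135.918624
y = r_b·(sin φ − φ·cos φ) = 4.550798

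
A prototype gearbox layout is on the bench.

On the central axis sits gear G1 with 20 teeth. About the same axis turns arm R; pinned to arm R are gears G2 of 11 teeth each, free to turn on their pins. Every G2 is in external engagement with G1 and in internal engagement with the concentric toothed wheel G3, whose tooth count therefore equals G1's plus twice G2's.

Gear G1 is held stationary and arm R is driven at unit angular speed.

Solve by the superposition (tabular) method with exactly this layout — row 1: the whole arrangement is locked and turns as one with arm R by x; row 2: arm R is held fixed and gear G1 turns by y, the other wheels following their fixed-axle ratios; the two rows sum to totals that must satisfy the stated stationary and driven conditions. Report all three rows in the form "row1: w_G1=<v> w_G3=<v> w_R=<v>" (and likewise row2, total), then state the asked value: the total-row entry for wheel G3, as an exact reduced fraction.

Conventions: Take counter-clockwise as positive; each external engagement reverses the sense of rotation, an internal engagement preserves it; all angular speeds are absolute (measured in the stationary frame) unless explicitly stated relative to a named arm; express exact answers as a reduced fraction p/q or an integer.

class = planetary set [G3 = 20+2·11 = 42; Willis about the carrier]
row 1: whole set turns with the arm by x
row 2: sun turns y, ring = −(20/42)·y, arm 0
boundary: total ω_sun = x + y = 0 and total ω_arm = x = 1  ⇒  y = -1, x = 1
row 2 ring = −(20/42)·(-1) = 10/21
totals (row 1 + row 2): sun 1 + (-1) = 0, ring 1 + 10/21 = 31/21, arm 1 + 0 = 1
asked cell (total, ring) = 31/21

row1: w_G1=1 w_G3=1 w_R=1
row2: w_G1=-1 w_G3=10/21 w_R=0
total: w_G1=0 w_G3=31/21 w_R=1
asked value: 31/21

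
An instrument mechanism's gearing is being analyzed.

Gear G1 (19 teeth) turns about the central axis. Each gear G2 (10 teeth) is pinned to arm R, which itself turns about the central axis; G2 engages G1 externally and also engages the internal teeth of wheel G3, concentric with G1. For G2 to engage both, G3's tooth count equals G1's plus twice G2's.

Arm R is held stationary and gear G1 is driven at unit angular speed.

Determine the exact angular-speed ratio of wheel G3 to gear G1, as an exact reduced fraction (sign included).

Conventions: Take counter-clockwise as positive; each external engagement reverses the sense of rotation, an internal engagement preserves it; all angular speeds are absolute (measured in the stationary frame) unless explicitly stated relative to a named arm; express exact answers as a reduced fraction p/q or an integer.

-19/39

planetary set (19T centre, 10T on arm, 39T internal) — Willis relation
ring teeth: 19 + 2·10 = 39
19(ω_sun−ω_arm) = −39(ω_ring−ω_arm),  ω_arm = 0, ω_sun = 1
ω_ring = 0 − (19/39)(1−0) = -19/39
ω_out/ω_in = -19/39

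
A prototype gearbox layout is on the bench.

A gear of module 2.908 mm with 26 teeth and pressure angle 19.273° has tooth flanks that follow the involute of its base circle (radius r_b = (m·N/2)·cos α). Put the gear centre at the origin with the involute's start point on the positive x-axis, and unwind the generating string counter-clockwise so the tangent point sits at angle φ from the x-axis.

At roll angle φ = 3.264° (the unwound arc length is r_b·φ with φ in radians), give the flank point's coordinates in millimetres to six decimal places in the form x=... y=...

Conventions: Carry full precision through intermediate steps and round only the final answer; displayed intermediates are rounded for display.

x=35.743193 y=0.002198

recognized (one wheel, involute flank): single-mesh tooth geometry, m = 2.908, N = 26
pitch radius r_p = m·N/2 = 2.908·26/2 = 37.804000
base radius r_b = r_p·cos α = 37.804000·cos 19.273° = 35.685335
roll angle φ = 3.264° = 0.05696755 rad
x = r_b·(cos φ + φ·sin φ) = 35.743193
y = r_b·(sin φ − φ·cos φ) = 0.002198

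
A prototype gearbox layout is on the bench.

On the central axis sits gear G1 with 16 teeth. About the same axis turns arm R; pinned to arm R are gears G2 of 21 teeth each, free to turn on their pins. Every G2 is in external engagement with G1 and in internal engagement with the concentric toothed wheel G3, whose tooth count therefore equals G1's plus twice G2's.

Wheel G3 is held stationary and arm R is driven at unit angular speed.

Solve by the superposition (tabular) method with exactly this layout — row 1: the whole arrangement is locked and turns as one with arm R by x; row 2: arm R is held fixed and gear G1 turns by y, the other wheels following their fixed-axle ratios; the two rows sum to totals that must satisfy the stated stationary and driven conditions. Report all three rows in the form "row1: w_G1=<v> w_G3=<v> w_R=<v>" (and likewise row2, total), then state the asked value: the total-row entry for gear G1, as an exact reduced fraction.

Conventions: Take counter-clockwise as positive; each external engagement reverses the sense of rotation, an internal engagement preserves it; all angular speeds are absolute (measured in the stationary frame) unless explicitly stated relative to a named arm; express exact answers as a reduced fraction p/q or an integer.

planetary set (16T centre, 21T on arm, 58T internal) — Willis relation
row 1 — lock + rotate with arm: ω_sun = ω_ring = ω_arm = x
row 2: sun turns y, ring = −(16/58)·y, arm 0
boundary: total ω_ring = x − (16/58)·y = 0 and total ω_arm = x = 1  ⇒  y = 29/8, x = 1
row 2 ring = −(16/58)·29/8 = -1
totals (row 1 + row 2): sun 1 + 29/8 = 37/8, ring 1 + (-1) = 0, arm 1 + 0 = 1
asked cell (total, sun) = 37/8

row1: w_G1=1 w_G3=1 w_R=1
row2: w_G1=29/8 w_G3=-1 w_R=0
total: w_G1=37/8 w_G3=0 w_R=1
asked value: 37/8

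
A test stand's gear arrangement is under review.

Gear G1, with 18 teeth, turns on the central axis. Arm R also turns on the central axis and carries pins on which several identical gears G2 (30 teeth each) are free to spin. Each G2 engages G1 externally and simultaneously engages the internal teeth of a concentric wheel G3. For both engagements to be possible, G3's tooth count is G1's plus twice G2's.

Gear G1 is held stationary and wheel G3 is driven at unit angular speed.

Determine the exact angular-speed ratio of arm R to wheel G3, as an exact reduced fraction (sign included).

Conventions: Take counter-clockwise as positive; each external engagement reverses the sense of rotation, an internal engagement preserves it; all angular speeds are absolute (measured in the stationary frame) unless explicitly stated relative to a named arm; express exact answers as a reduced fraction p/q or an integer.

13/16

topology: planetary set — G1 18T / G2 30T / G3 78T, arm = carrier (Willis)
ring teeth: 18 + 2·30 = 78
18(ω_sun−ω_arm) = −78(ω_ring−ω_arm),  ω_sun = 0, ω_ring = 1
18(0−ω_arm) = −78(1−ω_arm)  ⇒  96·ω_arm = 78  ⇒  ω_arm = 13/16
ω_out/ω_in = 13/16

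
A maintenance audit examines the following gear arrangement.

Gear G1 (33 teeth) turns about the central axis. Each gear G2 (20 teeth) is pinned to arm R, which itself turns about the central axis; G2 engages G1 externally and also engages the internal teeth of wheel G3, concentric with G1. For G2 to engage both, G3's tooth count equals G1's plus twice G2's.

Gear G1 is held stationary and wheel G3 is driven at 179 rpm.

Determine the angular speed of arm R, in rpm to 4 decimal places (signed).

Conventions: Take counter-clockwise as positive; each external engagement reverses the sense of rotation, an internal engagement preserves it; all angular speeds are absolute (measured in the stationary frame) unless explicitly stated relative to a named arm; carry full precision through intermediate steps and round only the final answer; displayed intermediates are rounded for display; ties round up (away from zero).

planetary set (33T centre, 20T on arm, 73T internal) — Willis relation
normalise by the input: solve with ω_ring = 1, then scale by 179 rpm
ring teeth: 33 + 2·20 = 73
33(ω_sun−ω_arm) = −73(ω_ring−ω_arm),  ω_sun = 0, ω_ring = 1
33(0−ω_arm) = −73(1−ω_arm)  ⇒  106·ω_arm = 73  ⇒  ω_arm = 73/106
scale: ω_arm = 73/106 × 179 rpm = +123.2736 rpm

+123.2736 rpm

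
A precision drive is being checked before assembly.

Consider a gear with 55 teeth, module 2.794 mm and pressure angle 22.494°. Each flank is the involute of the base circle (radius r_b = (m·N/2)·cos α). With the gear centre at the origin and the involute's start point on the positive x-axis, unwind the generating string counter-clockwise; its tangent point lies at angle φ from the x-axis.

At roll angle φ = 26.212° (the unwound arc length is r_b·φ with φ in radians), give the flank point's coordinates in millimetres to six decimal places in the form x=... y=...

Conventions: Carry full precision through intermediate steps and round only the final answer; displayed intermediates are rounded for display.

single-mesh involute tooth geometry (55T wheel at module 2.794)
pitch radius r_p = m·N/2 = 2.794·55/2 = 76.835000
base radius r_b = r_p·cos α = 76.835000·cos 22.494° = 70.989363
roll angle φ = 26.212° = 0.45748570 rad
x = r_b·(cos φ + φ·sin φ) = 78.033954
y = r_b·(sin φ − φ·cos φ) = 2.218645

x=78.033954 y=2.218645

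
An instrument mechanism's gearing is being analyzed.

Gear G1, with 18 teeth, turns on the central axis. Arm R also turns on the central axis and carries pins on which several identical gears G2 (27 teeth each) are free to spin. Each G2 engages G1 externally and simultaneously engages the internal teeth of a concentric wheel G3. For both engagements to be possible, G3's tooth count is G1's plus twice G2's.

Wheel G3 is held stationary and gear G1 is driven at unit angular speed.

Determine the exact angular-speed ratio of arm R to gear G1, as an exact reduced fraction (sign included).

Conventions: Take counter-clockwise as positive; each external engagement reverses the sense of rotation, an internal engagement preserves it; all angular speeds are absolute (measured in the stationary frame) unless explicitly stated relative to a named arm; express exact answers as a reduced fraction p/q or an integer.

1/5

class = planetary set [G3 = 18+2·27 = 72; Willis about the carrier]
ring teeth: 18 + 2·27 = 72
18(ω_sun−ω_arm) = −72(ω_ring−ω_arm),  ω_ring = 0, ω_sun = 1
18(1−ω_arm) = −72(0−ω_arm)  ⇒  90·ω_arm = 18  ⇒  ω_arm = 1/5
ω_out/ω_in = 1/5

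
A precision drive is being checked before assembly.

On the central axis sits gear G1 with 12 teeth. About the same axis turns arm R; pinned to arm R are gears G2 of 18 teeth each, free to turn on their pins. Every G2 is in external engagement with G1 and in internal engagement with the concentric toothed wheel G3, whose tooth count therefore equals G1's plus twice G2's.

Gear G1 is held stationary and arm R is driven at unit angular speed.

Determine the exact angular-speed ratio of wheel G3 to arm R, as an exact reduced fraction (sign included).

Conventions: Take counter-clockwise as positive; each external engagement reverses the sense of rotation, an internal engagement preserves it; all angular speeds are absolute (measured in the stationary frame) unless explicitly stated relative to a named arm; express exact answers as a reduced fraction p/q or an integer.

5/4

planetary set (12T centre, 18T on arm, 48T internal) — Willis relation
ring teeth: 12 + 2·18 = 48
12(ω_sun−ω_arm) = −48(ω_ring−ω_arm),  ω_sun = 0, ω_arm = 1
ω_ring = 1 − (12/48)(0−1) = 5/4
ω_out/ω_in = 5/4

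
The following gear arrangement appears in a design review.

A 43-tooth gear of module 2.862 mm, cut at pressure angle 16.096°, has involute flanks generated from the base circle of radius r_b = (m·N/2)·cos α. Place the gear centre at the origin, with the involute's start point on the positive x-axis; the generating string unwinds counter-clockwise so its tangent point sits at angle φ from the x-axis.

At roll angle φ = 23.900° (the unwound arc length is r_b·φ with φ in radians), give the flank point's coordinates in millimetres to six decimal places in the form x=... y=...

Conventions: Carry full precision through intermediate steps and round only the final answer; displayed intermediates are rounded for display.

recognized (one wheel, involute flank): single-mesh tooth geometry, m = 2.862, N = 43
pitch radius r_p = m·N/2 = 2.862·43/2 = 61.533000
base radius r_b = r_p·cos α = 61.533000·cos 16.096° = 59.120815
roll angle φ = 23.900° = 0.41713369 rad
x = r_b·(cos φ + φ·sin φ) = 64.042750
y = r_b·(sin φ − φ·cos φ) = 1.405625

x=64.042750 y=1.405625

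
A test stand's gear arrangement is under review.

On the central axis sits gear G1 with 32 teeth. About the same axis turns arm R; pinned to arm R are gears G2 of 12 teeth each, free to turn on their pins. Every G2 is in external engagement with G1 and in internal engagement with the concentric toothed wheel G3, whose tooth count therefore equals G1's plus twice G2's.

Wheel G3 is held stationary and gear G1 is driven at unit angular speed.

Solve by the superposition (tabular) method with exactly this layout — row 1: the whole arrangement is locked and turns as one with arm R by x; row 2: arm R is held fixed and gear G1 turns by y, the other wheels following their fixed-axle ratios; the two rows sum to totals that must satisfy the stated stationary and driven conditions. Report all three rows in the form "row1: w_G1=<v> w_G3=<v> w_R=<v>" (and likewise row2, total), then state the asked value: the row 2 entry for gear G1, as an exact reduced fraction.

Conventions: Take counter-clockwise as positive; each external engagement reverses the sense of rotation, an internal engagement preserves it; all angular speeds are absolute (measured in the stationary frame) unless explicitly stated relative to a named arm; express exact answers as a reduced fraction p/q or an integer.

planetary set (32T centre, 12T on arm, 56T internal) — Willis relation
superposition row 1 [locked train]: every member turns x
superposition row 2 [arm held]: sun y, ring −(32/56)·y, arm 0
boundary: total ω_ring = x − (32/56)·y = 0 and total ω_sun = x + y = 1  ⇒  y = 7/11, x = 4/11
row 2 ring = −(32/56)·7/11 = -4/11
totals (row 1 + row 2): sun 4/11 + 7/11 = 1, ring 4/11 + (-4/11) = 0, arm 4/11 + 0 = 4/11
asked cell (row2, sun) = 7/11

row1: w_G1=4/11 w_G3=4/11 w_R=4/11
row2: w_G1=7/11 w_G3=-4/11 w_R=0
total: w_G1=1 w_G3=0 w_R=4/11
asked value: 7/11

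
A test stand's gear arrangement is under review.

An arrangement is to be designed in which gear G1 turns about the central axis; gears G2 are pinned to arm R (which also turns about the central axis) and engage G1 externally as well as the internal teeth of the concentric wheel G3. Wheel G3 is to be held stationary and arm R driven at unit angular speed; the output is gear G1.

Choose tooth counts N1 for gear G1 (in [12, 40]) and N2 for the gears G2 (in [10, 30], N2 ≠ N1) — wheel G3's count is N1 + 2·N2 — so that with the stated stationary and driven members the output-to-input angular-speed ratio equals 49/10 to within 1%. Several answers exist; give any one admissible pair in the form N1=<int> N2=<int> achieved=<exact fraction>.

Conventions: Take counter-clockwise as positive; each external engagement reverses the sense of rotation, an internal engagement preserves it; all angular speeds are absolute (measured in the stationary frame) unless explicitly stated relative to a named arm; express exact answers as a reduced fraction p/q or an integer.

topology: planetary set — design target 49/10, arm = carrier (Willis)
Willis with ω_ring = 0: ω_sun/ω_arm = (N1+N3)/N1; set equal to 49/10  ⇒  N3/N1 = 49/10 − 1 = 39/10
N3 = N1 + 2·N2  ⇒  N2/N1 = (N3/N1 − 1)/2 = (39/10 − 1)/2 = 29/20
smallest multiple with N1 ≥ 12 and N2 ≥ 10: k = 1  ⇒  N1 = 1·20 = 20, N2 = 1·29 = 29 (N1 ≤ 40, N2 ≤ 30, N2 ≠ N1 ✓), N3 = 20 + 2·29 = 78
check: (N1+N3)/N1 with N1 = 20, N3 = 78 gives 49/10; |achieved − target| = 0 ≤ 49/1000 ✓

N1=20 N2=29 achieved=49/10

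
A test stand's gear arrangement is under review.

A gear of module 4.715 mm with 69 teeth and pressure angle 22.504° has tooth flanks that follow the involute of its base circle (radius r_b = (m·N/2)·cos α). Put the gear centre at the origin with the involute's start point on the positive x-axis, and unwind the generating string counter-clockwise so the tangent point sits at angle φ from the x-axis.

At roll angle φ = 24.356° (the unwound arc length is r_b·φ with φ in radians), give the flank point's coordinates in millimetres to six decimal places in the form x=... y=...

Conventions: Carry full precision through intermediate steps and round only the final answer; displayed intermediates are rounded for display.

x=163.251692 y=3.778889

class = single-mesh tooth geometry [base-circle involute, m = 4.715, 69T]
pitch radius r_p = m·N/2 = 4.715·69/2 = 162.667500
base radius r_b = r_p·cos α = 162.667500·cos 22.504° = 150.280828
roll angle φ = 24.356° = 0.42509239 rad
x = r_b·(cos φ + φ·sin φ) = 163.251692
y = r_b·(sin φ − φ·cos φ) = 3.778889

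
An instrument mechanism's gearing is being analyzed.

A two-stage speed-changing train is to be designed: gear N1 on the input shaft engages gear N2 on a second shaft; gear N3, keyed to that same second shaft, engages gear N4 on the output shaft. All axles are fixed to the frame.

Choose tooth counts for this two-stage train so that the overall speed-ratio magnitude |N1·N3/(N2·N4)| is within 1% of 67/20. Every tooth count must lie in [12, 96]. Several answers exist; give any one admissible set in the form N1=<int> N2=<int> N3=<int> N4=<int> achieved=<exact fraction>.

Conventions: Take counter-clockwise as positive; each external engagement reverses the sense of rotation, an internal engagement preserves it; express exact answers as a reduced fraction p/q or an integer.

topology: fixed-axis compound train — 2 stages, target 67/20
target = 67/20 in lowest terms: an exact hit needs N1·N3 = k·67 and N2·N4 = k·20 for one integer k, every count in [12, 96]; additionally prefer no 1:1 stage (N1 ≠ N2, N3 ≠ N4)
k = 1…11: no 1:1-free in-range split of k·67 and k·20 into factor pairs; take k = 12
k = 12: N1·N3 = 804 = 12·67, N2·N4 = 240 = 20·12
achieved = 12·67/(20·12) = 67/20; |achieved − target| = 0 ≤ 67/2000 ✓

N1=12 N2=20 N3=67 N4=12 achieved=67/20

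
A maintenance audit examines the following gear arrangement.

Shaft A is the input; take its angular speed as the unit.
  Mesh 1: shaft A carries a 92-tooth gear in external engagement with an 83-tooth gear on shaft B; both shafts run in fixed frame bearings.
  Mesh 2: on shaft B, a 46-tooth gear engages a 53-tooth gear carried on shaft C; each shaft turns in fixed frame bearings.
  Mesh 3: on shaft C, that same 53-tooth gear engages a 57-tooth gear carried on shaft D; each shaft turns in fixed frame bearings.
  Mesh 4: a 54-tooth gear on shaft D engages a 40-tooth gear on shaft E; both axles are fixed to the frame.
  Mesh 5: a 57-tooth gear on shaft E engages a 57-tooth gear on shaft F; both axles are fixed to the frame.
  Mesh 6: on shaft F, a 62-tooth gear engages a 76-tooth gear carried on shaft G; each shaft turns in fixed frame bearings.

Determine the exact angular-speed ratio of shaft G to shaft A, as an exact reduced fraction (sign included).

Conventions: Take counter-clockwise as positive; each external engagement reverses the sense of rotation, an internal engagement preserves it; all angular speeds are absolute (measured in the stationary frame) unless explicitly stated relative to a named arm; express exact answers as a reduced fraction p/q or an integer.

class = fixed-axis compound train [6 meshes; 6 ratios multiply, 6 sense flips]
mesh 1 [92T→83T]: running ratio 92/83, sense −
mesh 2 [46T→53T]: running ratio 4232/4399, sense +
mesh 3 [53T→57T]: running ratio 4232/4731, sense −
mesh 4 [54T→40T]: running ratio 9522/7885, sense +
mesh 5 [57T→57T]: running ratio 9522/7885, sense −
mesh 6 [62T→76T]: running ratio 147591/149815, sense +
ω_out/ω_in = 147591/149815

147591/149815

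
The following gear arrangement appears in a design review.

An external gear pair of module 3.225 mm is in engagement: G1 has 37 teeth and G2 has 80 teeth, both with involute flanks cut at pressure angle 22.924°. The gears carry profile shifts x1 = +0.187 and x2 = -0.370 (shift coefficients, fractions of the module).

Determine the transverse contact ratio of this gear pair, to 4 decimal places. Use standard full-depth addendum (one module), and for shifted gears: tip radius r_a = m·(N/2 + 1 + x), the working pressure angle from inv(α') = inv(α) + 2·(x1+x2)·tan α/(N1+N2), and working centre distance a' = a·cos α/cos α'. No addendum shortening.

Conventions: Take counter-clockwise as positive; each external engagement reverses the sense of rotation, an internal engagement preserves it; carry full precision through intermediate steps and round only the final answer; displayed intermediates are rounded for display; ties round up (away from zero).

1.6198

single-mesh involute tooth geometry (37T engaging 80T at module 3.225)
base radii: r_b1 = 54.950495, r_b2 = 118.811880
tip radii: r_a1 = 63.490575, r_a2 = 131.031750
inv(α') = inv(22.924°) + 2·(+0.187-0.370)·tan α/(37+80) = 0.02148802  ⇒  α' = 22.49116°
a' = a·cos α / cos α' = 188.6625·cos 22.924°/cos 22.49116° = 188.067022
action lengths: √(r_a1²−r_b1²) = 31.804029, √(r_a2²−r_b2²) = 55.254471
base pitch p_b = π·m·cos α = 9.331463
CR = (31.804029 + 55.254471 − 188.067022·sin 22.49116°)/9.331463 = 1.619808
contact ratio ≈ 1.6198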